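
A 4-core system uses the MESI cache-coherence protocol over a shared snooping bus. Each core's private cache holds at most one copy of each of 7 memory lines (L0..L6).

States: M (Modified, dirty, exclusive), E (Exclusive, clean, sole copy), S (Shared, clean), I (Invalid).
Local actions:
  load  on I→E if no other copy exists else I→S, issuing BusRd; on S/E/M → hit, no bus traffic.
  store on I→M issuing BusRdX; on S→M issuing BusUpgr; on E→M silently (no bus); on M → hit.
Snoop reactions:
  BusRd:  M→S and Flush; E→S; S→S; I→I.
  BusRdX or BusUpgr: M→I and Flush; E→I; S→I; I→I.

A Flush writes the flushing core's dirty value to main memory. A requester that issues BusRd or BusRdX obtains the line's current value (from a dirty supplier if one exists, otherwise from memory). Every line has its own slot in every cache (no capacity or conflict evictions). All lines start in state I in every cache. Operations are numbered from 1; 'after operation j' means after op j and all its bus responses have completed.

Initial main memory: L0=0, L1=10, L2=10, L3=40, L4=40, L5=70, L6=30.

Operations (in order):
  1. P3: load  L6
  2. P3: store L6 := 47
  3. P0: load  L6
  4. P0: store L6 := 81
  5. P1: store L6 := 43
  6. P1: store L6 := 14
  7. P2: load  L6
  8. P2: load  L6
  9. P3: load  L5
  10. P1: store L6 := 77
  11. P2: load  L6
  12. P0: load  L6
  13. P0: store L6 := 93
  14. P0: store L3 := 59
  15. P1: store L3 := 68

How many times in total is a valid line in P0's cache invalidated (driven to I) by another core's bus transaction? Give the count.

1. P3: load  L6  bus=[BusRd]  L6: P0=I P1=I P2=I P3=E  mem[L6]=30
2. P3: store L6 := 47  bus=[-]  L6: P0=I P1=I P2=I P3=M  mem[L6]=30
3. P0: load  L6  bus=[BusRd,Flush]  L6: P0=S P1=I P2=I P3=S  mem[L6]=47
4. P0: store L6 := 81  bus=[BusUpgr]  L6: P0=M P1=I P2=I P3=I  mem[L6]=47
5. P1: store L6 := 43  bus=[BusRdX,Flush]  L6: P0=I P1=M P2=I P3=I  mem[L6]=81
6. P1: store L6 := 14  bus=[-]  L6: P0=I P1=M P2=I P3=I  mem[L6]=81
7. P2: load  L6  bus=[BusRd,Flush]  L6: P0=I P1=S P2=S P3=I  mem[L6]=14
8. P2: load  L6  bus=[-]  L6: P0=I P1=S P2=S P3=I  mem[L6]=14
9. P3: load  L5  bus=[BusRd]  L5: P0=I P1=I P2=I P3=E  mem[L5]=70
10. P1: store L6 := 77  bus=[BusUpgr]  L6: P0=I P1=M P2=I P3=I  mem[L6]=14
11. P2: load  L6  bus=[BusRd,Flush]  L6: P0=I P1=S P2=S P3=I  mem[L6]=77
12. P0: load  L6  bus=[BusRd]  L6: P0=S P1=S P2=S P3=I  mem[L6]=77
13. P0: store L6 := 93  bus=[BusUpgr]  L6: P0=M P1=I P2=I P3=I  mem[L6]=77
14. P0: store L3 := 59  bus=[BusRdX]  L3: P0=M P1=I P2=I P3=I  mem[L3]=40
15. P1: store L3 := 68  bus=[BusRdX,Flush]  L3: P0=I P1=M P2=I P3=I  mem[L3]=59

invalidations = 2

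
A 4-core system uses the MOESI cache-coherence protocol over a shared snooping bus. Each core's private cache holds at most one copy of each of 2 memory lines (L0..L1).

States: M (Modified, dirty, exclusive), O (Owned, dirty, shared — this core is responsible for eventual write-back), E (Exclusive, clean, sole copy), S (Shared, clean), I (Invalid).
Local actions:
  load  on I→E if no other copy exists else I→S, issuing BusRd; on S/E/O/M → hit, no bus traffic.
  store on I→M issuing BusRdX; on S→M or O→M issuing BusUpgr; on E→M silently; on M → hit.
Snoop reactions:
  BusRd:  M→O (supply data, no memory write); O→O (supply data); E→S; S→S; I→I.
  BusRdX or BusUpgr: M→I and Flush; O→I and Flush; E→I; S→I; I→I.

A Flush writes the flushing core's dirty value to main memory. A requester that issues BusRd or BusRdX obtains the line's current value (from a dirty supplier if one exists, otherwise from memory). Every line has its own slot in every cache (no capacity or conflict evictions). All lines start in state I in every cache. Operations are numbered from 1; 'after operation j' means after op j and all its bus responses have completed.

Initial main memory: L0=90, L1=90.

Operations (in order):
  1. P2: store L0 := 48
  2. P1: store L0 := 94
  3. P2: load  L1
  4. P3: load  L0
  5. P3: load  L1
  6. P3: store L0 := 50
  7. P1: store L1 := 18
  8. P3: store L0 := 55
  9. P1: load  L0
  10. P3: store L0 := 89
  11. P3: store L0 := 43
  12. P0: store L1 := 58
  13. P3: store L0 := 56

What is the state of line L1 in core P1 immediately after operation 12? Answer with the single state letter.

  op1 P2: store L0 := 48 → I/I/M/I on L0; bus BusRdX; mem=90
  op2 P1: store L0 := 94 → I/M/I/I on L0; bus BusRdX Flush; mem=48
  op3 P2: load  L1 → I/I/E/I on L1; bus BusRd; mem=90
  op4 P3: load  L0 → I/O/I/S on L0; bus BusRd; mem=48
  op5 P3: load  L1 → I/I/S/S on L1; bus BusRd; mem=90
  op6 P3: store L0 := 50 → I/I/I/M on L0; bus BusUpgr Flush; mem=94
  op7 P1: store L1 := 18 → I/M/I/I on L1; bus BusRdX; mem=90
  op8 P3: store L0 := 55 → I/I/I/M on L0; bus (none); mem=94
  op9 P1: load  L0 → I/S/I/O on L0; bus BusRd; mem=94
  op10 P3: store L0 := 89 → I/I/I/M on L0; bus BusUpgr; mem=94
  op11 P3: store L0 := 43 → I/I/I/M on L0; bus (none); mem=94
  op12 P0: store L1 := 58 → M/I/I/I on L1; bus BusRdX Flush; mem=18
  op13 P3: store L0 := 56 → I/I/I/M on L0; bus (none); mem=94

state = I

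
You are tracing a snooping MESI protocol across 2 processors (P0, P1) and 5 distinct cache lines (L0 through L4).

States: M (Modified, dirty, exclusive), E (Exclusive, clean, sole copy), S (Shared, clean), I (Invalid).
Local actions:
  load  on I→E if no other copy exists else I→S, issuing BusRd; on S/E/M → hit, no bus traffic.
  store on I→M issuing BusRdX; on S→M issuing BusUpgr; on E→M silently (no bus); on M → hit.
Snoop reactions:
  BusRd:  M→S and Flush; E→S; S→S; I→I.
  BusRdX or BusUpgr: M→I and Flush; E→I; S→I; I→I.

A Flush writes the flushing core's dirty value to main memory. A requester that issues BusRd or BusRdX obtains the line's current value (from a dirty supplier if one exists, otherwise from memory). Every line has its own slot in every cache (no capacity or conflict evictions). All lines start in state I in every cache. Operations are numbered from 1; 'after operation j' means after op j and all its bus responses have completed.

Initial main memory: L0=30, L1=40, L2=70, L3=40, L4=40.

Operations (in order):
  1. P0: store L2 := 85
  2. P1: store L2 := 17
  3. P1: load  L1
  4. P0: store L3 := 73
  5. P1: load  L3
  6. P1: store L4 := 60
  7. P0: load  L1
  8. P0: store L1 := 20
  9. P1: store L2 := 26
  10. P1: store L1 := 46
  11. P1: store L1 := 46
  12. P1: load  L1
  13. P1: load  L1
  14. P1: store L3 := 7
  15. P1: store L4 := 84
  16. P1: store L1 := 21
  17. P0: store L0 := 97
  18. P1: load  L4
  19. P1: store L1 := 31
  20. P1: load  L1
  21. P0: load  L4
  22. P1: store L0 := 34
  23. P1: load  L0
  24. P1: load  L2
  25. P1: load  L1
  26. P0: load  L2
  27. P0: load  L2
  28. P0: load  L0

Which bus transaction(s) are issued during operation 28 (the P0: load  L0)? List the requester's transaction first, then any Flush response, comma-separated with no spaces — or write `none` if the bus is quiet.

bus = BusRd,Flush

step 1: P0: store L2 := 85  ⟶  MI  (L2)  txn=BusRdX  M[L2]=70
step 2: P1: store L2 := 17  ⟶  IM  (L2)  txn=BusRdX+Flush  M[L2]=85
step 3: P1: load  L1  ⟶  IE  (L1)  txn=BusRd  M[L1]=40
step 4: P0: store L3 := 73  ⟶  MI  (L3)  txn=BusRdX  M[L3]=40
step 5: P1: load  L3  ⟶  SS  (L3)  txn=BusRd+Flush  M[L3]=73
step 6: P1: store L4 := 60  ⟶  IM  (L4)  txn=BusRdX  M[L4]=40
step 7: P0: load  L1  ⟶  SS  (L1)  txn=BusRd  M[L1]=40
step 8: P0: store L1 := 20  ⟶  MI  (L1)  txn=BusUpgr  M[L1]=40
step 9: P1: store L2 := 26  ⟶  IM  (L2)  txn=∅  M[L2]=85
step 10: P1: store L1 := 46  ⟶  IM  (L1)  txn=BusRdX+Flush  M[L1]=20
step 11: P1: store L1 := 46  ⟶  IM  (L1)  txn=∅  M[L1]=20
step 12: P1: load  L1  ⟶  IM  (L1)  txn=∅  M[L1]=20
step 13: P1: load  L1  ⟶  IM  (L1)  txn=∅  M[L1]=20
step 14: P1: store L3 := 7  ⟶  IM  (L3)  txn=BusUpgr  M[L3]=73
step 15: P1: store L4 := 84  ⟶  IM  (L4)  txn=∅  M[L4]=40
step 16: P1: store L1 := 21  ⟶  IM  (L1)  txn=∅  M[L1]=20
step 17: P0: store L0 := 97  ⟶  MI  (L0)  txn=BusRdX  M[L0]=30
step 18: P1: load  L4  ⟶  IM  (L4)  txn=∅  M[L4]=40
step 19: P1: store L1 := 31  ⟶  IM  (L1)  txn=∅  M[L1]=20
step 20: P1: load  L1  ⟶  IM  (L1)  txn=∅  M[L1]=20
step 21: P0: load  L4  ⟶  SS  (L4)  txn=BusRd+Flush  M[L4]=84
step 22: P1: store L0 := 34  ⟶  IM  (L0)  txn=BusRdX+Flush  M[L0]=97
step 23: P1: load  L0  ⟶  IM  (L0)  txn=∅  M[L0]=97
step 24: P1: load  L2  ⟶  IM  (L2)  txn=∅  M[L2]=85
step 25: P1: load  L1  ⟶  IM  (L1)  txn=∅  M[L1]=20
step 26: P0: load  L2  ⟶  SS  (L2)  txn=BusRd+Flush  M[L2]=26
step 27: P0: load  L2  ⟶  SS  (L2)  txn=∅  M[L2]=26
step 28: P0: load  L0  ⟶  SS  (L0)  txn=BusRd+Flush  M[L0]=34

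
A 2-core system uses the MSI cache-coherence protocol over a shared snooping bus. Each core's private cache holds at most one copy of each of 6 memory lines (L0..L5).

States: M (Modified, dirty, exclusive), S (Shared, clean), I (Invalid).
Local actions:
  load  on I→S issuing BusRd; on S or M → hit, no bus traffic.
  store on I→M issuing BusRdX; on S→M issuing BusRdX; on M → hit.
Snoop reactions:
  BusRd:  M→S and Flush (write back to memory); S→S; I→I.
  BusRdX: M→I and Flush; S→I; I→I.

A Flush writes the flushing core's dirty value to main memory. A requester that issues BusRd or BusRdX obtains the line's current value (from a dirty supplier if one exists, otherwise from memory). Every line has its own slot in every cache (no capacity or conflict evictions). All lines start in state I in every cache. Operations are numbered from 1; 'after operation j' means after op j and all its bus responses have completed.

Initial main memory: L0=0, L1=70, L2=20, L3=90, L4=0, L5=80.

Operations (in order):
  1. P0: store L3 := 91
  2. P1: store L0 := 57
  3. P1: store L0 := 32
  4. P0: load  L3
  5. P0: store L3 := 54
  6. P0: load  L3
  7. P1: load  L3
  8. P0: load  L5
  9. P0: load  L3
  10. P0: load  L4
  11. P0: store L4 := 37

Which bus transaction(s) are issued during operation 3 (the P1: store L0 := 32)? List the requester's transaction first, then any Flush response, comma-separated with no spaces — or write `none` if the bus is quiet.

  op1 P0: store L3 := 91 → M/I on L3; bus BusRdX; mem=90
  op2 P1: store L0 := 57 → I/M on L0; bus BusRdX; mem=0
  op3 P1: store L0 := 32 → I/M on L0; bus (none); mem=0
  op4 P0: load  L3 → M/I on L3; bus (none); mem=90
  op5 P0: store L3 := 54 → M/I on L3; bus (none); mem=90
  op6 P0: load  L3 → M/I on L3; bus (none); mem=90
  op7 P1: load  L3 → S/S on L3; bus BusRd Flush; mem=54
  op8 P0: load  L5 → S/I on L5; bus BusRd; mem=80
  op9 P0: load  L3 → S/S on L3; bus (none); mem=54
  op10 P0: load  L4 → S/I on L4; bus BusRd; mem=0
  op11 P0: store L4 := 37 → M/I on L4; bus BusRdX; mem=0

bus = none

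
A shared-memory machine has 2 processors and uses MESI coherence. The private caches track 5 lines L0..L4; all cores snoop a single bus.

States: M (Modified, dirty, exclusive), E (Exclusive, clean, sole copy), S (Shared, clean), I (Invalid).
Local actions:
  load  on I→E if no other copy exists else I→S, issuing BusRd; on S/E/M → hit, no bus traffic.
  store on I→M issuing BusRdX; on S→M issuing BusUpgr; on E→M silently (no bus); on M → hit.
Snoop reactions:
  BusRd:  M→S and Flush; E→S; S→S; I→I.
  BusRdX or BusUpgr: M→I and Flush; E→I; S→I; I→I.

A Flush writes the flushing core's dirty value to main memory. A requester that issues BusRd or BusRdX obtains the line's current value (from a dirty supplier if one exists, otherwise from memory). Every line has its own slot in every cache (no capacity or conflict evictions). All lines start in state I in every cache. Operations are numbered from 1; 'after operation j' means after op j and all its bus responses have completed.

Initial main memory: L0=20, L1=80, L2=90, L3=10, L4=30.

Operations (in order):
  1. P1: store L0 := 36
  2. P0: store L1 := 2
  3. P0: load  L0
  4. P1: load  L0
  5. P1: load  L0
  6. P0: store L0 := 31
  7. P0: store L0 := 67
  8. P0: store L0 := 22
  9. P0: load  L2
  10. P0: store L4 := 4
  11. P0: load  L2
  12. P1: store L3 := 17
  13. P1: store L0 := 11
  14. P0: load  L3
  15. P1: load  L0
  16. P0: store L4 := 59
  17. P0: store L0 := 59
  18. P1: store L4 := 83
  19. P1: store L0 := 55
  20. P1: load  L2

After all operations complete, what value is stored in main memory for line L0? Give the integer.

memory[L0] = 59

1. P1: store L0 := 36  bus=[BusRdX]  L0: P0=I P1=M  mem[L0]=20
2. P0: store L1 := 2  bus=[BusRdX]  L1: P0=M P1=I  mem[L1]=80
3. P0: load  L0  bus=[BusRd,Flush]  L0: P0=S P1=S  mem[L0]=36
4. P1: load  L0  bus=[-]  L0: P0=S P1=S  mem[L0]=36
5. P1: load  L0  bus=[-]  L0: P0=S P1=S  mem[L0]=36
6. P0: store L0 := 31  bus=[BusUpgr]  L0: P0=M P1=I  mem[L0]=36
7. P0: store L0 := 67  bus=[-]  L0: P0=M P1=I  mem[L0]=36
8. P0: store L0 := 22  bus=[-]  L0: P0=M P1=I  mem[L0]=36
9. P0: load  L2  bus=[BusRd]  L2: P0=E P1=I  mem[L2]=90
10. P0: store L4 := 4  bus=[BusRdX]  L4: P0=M P1=I  mem[L4]=30
11. P0: load  L2  bus=[-]  L2: P0=E P1=I  mem[L2]=90
12. P1: store L3 := 17  bus=[BusRdX]  L3: P0=I P1=M  mem[L3]=10
13. P1: store L0 := 11  bus=[BusRdX,Flush]  L0: P0=I P1=M  mem[L0]=22
14. P0: load  L3  bus=[BusRd,Flush]  L3: P0=S P1=S  mem[L3]=17
15. P1: load  L0  bus=[-]  L0: P0=I P1=M  mem[L0]=22
16. P0: store L4 := 59  bus=[-]  L4: P0=M P1=I  mem[L4]=30
17. P0: store L0 := 59  bus=[BusRdX,Flush]  L0: P0=M P1=I  mem[L0]=11
18. P1: store L4 := 83  bus=[BusRdX,Flush]  L4: P0=I P1=M  mem[L4]=59
19. P1: store L0 := 55  bus=[BusRdX,Flush]  L0: P0=I P1=M  mem[L0]=59
20. P1: load  L2  bus=[BusRd]  L2: P0=S P1=S  mem[L2]=90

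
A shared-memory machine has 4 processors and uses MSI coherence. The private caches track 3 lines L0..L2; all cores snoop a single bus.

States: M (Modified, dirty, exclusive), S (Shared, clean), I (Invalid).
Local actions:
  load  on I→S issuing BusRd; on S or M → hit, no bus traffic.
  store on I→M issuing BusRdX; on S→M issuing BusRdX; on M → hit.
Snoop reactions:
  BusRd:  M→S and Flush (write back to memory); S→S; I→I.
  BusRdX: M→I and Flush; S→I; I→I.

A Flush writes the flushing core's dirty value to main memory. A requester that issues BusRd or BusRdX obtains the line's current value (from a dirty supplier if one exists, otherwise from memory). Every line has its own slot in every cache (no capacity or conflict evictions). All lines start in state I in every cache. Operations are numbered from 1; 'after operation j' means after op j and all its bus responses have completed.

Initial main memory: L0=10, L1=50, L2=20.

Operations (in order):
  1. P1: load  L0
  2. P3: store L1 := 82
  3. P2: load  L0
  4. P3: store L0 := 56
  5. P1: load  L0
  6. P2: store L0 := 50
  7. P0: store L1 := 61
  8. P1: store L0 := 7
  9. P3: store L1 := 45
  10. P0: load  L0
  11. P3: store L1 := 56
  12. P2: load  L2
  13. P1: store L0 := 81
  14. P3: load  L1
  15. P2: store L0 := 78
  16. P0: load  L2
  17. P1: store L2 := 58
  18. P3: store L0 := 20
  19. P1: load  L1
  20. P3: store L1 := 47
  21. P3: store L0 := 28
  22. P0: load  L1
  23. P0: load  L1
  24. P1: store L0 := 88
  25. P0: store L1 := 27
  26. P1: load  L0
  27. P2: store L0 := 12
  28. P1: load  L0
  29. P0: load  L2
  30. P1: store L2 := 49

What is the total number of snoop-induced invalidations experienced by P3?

step 1: P1: load  L0  ⟶  ISII  (L0)  txn=BusRd  M[L0]=10
step 2: P3: store L1 := 82  ⟶  IIIM  (L1)  txn=BusRdX  M[L1]=50
step 3: P2: load  L0  ⟶  ISSI  (L0)  txn=BusRd  M[L0]=10
step 4: P3: store L0 := 56  ⟶  IIIM  (L0)  txn=BusRdX  M[L0]=10
step 5: P1: load  L0  ⟶  ISIS  (L0)  txn=BusRd+Flush  M[L0]=56
step 6: P2: store L0 := 50  ⟶  IIMI  (L0)  txn=BusRdX  M[L0]=56
step 7: P0: store L1 := 61  ⟶  MIII  (L1)  txn=BusRdX+Flush  M[L1]=82
step 8: P1: store L0 := 7  ⟶  IMII  (L0)  txn=BusRdX+Flush  M[L0]=50
step 9: P3: store L1 := 45  ⟶  IIIM  (L1)  txn=BusRdX+Flush  M[L1]=61
step 10: P0: load  L0  ⟶  SSII  (L0)  txn=BusRd+Flush  M[L0]=7
step 11: P3: store L1 := 56  ⟶  IIIM  (L1)  txn=∅  M[L1]=61
step 12: P2: load  L2  ⟶  IISI  (L2)  txn=BusRd  M[L2]=20
step 13: P1: store L0 := 81  ⟶  IMII  (L0)  txn=BusRdX  M[L0]=7
step 14: P3: load  L1  ⟶  IIIM  (L1)  txn=∅  M[L1]=61
step 15: P2: store L0 := 78  ⟶  IIMI  (L0)  txn=BusRdX+Flush  M[L0]=81
step 16: P0: load  L2  ⟶  SISI  (L2)  txn=BusRd  M[L2]=20
step 17: P1: store L2 := 58  ⟶  IMII  (L2)  txn=BusRdX  M[L2]=20
step 18: P3: store L0 := 20  ⟶  IIIM  (L0)  txn=BusRdX+Flush  M[L0]=78
step 19: P1: load  L1  ⟶  ISIS  (L1)  txn=BusRd+Flush  M[L1]=56
step 20: P3: store L1 := 47  ⟶  IIIM  (L1)  txn=BusRdX  M[L1]=56
step 21: P3: store L0 := 28  ⟶  IIIM  (L0)  txn=∅  M[L0]=78
step 22: P0: load  L1  ⟶  SIIS  (L1)  txn=BusRd+Flush  M[L1]=47
step 23: P0: load  L1  ⟶  SIIS  (L1)  txn=∅  M[L1]=47
step 24: P1: store L0 := 88  ⟶  IMII  (L0)  txn=BusRdX+Flush  M[L0]=28
step 25: P0: store L1 := 27  ⟶  MIII  (L1)  txn=BusRdX  M[L1]=47
step 26: P1: load  L0  ⟶  IMII  (L0)  txn=∅  M[L0]=28
step 27: P2: store L0 := 12  ⟶  IIMI  (L0)  txn=BusRdX+Flush  M[L0]=88
step 28: P1: load  L0  ⟶  ISSI  (L0)  txn=BusRd+Flush  M[L0]=12
step 29: P0: load  L2  ⟶  SSII  (L2)  txn=BusRd+Flush  M[L2]=58
step 30: P1: store L2 := 49  ⟶  IMII  (L2)  txn=BusRdX  M[L2]=58

invalidations = 4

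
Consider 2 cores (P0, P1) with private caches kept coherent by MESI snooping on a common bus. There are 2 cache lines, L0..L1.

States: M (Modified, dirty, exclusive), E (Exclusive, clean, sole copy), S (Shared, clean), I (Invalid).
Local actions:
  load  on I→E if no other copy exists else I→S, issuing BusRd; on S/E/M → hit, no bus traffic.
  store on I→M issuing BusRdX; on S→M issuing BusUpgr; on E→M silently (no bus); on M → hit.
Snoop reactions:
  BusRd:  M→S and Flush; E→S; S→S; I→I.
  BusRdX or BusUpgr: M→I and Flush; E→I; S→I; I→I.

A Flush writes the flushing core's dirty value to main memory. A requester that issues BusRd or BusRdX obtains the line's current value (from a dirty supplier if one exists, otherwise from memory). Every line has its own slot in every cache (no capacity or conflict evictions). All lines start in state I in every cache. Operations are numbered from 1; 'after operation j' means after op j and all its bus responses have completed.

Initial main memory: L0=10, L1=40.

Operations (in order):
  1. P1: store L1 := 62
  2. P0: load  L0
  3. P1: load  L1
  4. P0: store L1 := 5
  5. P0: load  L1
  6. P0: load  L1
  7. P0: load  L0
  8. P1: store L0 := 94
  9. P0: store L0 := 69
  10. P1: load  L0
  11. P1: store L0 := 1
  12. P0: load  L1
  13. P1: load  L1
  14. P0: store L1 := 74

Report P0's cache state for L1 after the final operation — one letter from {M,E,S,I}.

1. P1: store L1 := 62  bus=[BusRdX]  L1: P0=I P1=M  mem[L1]=40
2. P0: load  L0  bus=[BusRd]  L0: P0=E P1=I  mem[L0]=10
3. P1: load  L1  bus=[-]  L1: P0=I P1=M  mem[L1]=40
4. P0: store L1 := 5  bus=[BusRdX,Flush]  L1: P0=M P1=I  mem[L1]=62
5. P0: load  L1  bus=[-]  L1: P0=M P1=I  mem[L1]=62
6. P0: load  L1  bus=[-]  L1: P0=M P1=I  mem[L1]=62
7. P0: load  L0  bus=[-]  L0: P0=E P1=I  mem[L0]=10
8. P1: store L0 := 94  bus=[BusRdX]  L0: P0=I P1=M  mem[L0]=10
9. P0: store L0 := 69  bus=[BusRdX,Flush]  L0: P0=M P1=I  mem[L0]=94
10. P1: load  L0  bus=[BusRd,Flush]  L0: P0=S P1=S  mem[L0]=69
11. P1: store L0 := 1  bus=[BusUpgr]  L0: P0=I P1=M  mem[L0]=69
12. P0: load  L1  bus=[-]  L1: P0=M P1=I  mem[L1]=62
13. P1: load  L1  bus=[BusRd,Flush]  L1: P0=S P1=S  mem[L1]=5
14. P0: store L1 := 74  bus=[BusUpgr]  L1: P0=M P1=I  mem[L1]=5

state = M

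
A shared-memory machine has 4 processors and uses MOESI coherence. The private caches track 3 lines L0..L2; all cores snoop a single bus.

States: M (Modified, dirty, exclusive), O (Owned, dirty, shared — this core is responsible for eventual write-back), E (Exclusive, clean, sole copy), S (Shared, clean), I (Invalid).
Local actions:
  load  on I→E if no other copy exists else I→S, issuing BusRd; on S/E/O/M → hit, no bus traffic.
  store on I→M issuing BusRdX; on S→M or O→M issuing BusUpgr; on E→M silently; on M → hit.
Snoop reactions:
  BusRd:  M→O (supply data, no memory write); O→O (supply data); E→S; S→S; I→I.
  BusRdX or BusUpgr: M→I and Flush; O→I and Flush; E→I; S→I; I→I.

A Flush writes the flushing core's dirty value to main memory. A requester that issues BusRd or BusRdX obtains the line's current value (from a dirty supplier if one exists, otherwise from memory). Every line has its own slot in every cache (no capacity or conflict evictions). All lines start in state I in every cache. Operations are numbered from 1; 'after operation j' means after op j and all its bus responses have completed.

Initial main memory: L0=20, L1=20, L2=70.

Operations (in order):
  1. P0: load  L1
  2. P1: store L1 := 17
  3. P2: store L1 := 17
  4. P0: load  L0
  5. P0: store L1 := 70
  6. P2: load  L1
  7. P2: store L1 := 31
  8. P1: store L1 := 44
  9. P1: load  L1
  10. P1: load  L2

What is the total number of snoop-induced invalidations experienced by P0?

invalidations = 2

1. P0: load  L1  bus=[BusRd]  L1: P0=E P1=I P2=I P3=I  mem[L1]=20
2. P1: store L1 := 17  bus=[BusRdX]  L1: P0=I P1=M P2=I P3=I  mem[L1]=20
3. P2: store L1 := 17  bus=[BusRdX,Flush]  L1: P0=I P1=I P2=M P3=I  mem[L1]=17
4. P0: load  L0  bus=[BusRd]  L0: P0=E P1=I P2=I P3=I  mem[L0]=20
5. P0: store L1 := 70  bus=[BusRdX,Flush]  L1: P0=M P1=I P2=I P3=I  mem[L1]=17
6. P2: load  L1  bus=[BusRd]  L1: P0=O P1=I P2=S P3=I  mem[L1]=17
7. P2: store L1 := 31  bus=[BusUpgr,Flush]  L1: P0=I P1=I P2=M P3=I  mem[L1]=70
8. P1: store L1 := 44  bus=[BusRdX,Flush]  L1: P0=I P1=M P2=I P3=I  mem[L1]=31
9. P1: load  L1  bus=[-]  L1: P0=I P1=M P2=I P3=I  mem[L1]=31
10. P1: load  L2  bus=[BusRd]  L2: P0=I P1=E P2=I P3=I  mem[L2]=70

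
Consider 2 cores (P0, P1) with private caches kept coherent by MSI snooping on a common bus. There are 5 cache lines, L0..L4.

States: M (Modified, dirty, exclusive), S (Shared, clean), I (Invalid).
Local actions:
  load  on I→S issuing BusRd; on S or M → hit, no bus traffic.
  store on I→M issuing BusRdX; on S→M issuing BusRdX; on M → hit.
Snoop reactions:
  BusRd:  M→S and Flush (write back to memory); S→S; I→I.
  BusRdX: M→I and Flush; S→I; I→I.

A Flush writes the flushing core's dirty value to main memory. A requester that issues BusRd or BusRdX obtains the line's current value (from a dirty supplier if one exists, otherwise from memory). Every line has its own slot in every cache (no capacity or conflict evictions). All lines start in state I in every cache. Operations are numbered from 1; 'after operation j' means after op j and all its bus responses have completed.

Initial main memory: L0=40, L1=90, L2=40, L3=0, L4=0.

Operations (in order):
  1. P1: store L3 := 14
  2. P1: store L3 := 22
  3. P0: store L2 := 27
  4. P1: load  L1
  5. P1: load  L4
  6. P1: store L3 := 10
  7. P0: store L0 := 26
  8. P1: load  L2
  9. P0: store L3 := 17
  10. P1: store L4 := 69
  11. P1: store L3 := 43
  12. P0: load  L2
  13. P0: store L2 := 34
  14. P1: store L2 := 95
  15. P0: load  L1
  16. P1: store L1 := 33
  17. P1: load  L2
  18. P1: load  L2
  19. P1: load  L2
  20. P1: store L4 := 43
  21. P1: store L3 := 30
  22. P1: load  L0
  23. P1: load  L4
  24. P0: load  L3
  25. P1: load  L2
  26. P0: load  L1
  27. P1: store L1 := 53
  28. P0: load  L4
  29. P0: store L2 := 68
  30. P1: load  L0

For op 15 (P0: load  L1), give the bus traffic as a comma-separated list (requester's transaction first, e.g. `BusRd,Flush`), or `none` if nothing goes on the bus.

step 1: P1: store L3 := 14  ⟶  IM  (L3)  txn=BusRdX  M[L3]=0
step 2: P1: store L3 := 22  ⟶  IM  (L3)  txn=∅  M[L3]=0
step 3: P0: store L2 := 27  ⟶  MI  (L2)  txn=BusRdX  M[L2]=40
step 4: P1: load  L1  ⟶  IS  (L1)  txn=BusRd  M[L1]=90
step 5: P1: load  L4  ⟶  IS  (L4)  txn=BusRd  M[L4]=0
step 6: P1: store L3 := 10  ⟶  IM  (L3)  txn=∅  M[L3]=0
step 7: P0: store L0 := 26  ⟶  MI  (L0)  txn=BusRdX  M[L0]=40
step 8: P1: load  L2  ⟶  SS  (L2)  txn=BusRd+Flush  M[L2]=27
step 9: P0: store L3 := 17  ⟶  MI  (L3)  txn=BusRdX+Flush  M[L3]=10
step 10: P1: store L4 := 69  ⟶  IM  (L4)  txn=BusRdX  M[L4]=0
step 11: P1: store L3 := 43  ⟶  IM  (L3)  txn=BusRdX+Flush  M[L3]=17
step 12: P0: load  L2  ⟶  SS  (L2)  txn=∅  M[L2]=27
step 13: P0: store L2 := 34  ⟶  MI  (L2)  txn=BusRdX  M[L2]=27
step 14: P1: store L2 := 95  ⟶  IM  (L2)  txn=BusRdX+Flush  M[L2]=34
step 15: P0: load  L1  ⟶  SS  (L1)  txn=BusRd  M[L1]=90
step 16: P1: store L1 := 33  ⟶  IM  (L1)  txn=BusRdX  M[L1]=90
step 17: P1: load  L2  ⟶  IM  (L2)  txn=∅  M[L2]=34
step 18: P1: load  L2  ⟶  IM  (L2)  txn=∅  M[L2]=34
step 19: P1: load  L2  ⟶  IM  (L2)  txn=∅  M[L2]=34
step 20: P1: store L4 := 43  ⟶  IM  (L4)  txn=∅  M[L4]=0
step 21: P1: store L3 := 30  ⟶  IM  (L3)  txn=∅  M[L3]=17
step 22: P1: load  L0  ⟶  SS  (L0)  txn=BusRd+Flush  M[L0]=26
step 23: P1: load  L4  ⟶  IM  (L4)  txn=∅  M[L4]=0
step 24: P0: load  L3  ⟶  SS  (L3)  txn=BusRd+Flush  M[L3]=30
step 25: P1: load  L2  ⟶  IM  (L2)  txn=∅  M[L2]=34
step 26: P0: load  L1  ⟶  SS  (L1)  txn=BusRd+Flush  M[L1]=33
step 27: P1: store L1 := 53  ⟶  IM  (L1)  txn=BusRdX  M[L1]=33
step 28: P0: load  L4  ⟶  SS  (L4)  txn=BusRd+Flush  M[L4]=43
step 29: P0: store L2 := 68  ⟶  MI  (L2)  txn=BusRdX+Flush  M[L2]=95
step 30: P1: load  L0  ⟶  SS  (L0)  txn=∅  M[L0]=26

bus = BusRd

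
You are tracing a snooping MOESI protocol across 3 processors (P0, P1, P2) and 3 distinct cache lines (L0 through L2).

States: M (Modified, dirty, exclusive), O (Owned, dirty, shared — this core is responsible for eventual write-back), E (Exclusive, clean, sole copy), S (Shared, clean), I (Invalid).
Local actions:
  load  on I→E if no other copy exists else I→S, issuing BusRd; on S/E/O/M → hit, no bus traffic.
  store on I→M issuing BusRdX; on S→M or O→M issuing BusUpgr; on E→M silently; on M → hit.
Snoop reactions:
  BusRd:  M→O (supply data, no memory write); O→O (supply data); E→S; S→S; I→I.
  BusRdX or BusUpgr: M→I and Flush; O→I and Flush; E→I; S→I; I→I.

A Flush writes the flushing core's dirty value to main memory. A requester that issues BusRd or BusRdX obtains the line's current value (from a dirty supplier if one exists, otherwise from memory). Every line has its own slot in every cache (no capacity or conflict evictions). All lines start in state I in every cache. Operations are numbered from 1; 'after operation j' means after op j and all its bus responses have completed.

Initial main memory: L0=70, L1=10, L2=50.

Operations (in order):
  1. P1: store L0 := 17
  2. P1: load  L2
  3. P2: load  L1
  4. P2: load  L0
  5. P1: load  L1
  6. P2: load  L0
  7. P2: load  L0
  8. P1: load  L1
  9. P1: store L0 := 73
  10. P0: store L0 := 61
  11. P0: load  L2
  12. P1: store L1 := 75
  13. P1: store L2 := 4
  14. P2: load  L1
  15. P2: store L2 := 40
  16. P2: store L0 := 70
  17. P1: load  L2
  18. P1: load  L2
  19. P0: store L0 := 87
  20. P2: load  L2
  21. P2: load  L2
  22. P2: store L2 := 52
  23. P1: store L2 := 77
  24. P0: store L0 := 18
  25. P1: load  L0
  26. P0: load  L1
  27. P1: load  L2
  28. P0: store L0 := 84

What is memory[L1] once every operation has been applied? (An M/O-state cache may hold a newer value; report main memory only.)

memory[L1] = 10

step 1: P1: store L0 := 17  ⟶  IMI  (L0)  txn=BusRdX  M[L0]=70
step 2: P1: load  L2  ⟶  IEI  (L2)  txn=BusRd  M[L2]=50
step 3: P2: load  L1  ⟶  IIE  (L1)  txn=BusRd  M[L1]=10
step 4: P2: load  L0  ⟶  IOS  (L0)  txn=BusRd  M[L0]=70
step 5: P1: load  L1  ⟶  ISS  (L1)  txn=BusRd  M[L1]=10
step 6: P2: load  L0  ⟶  IOS  (L0)  txn=∅  M[L0]=70
step 7: P2: load  L0  ⟶  IOS  (L0)  txn=∅  M[L0]=70
step 8: P1: load  L1  ⟶  ISS  (L1)  txn=∅  M[L1]=10
step 9: P1: store L0 := 73  ⟶  IMI  (L0)  txn=BusUpgr  M[L0]=70
step 10: P0: store L0 := 61  ⟶  MII  (L0)  txn=BusRdX+Flush  M[L0]=73
step 11: P0: load  L2  ⟶  SSI  (L2)  txn=BusRd  M[L2]=50
step 12: P1: store L1 := 75  ⟶  IMI  (L1)  txn=BusUpgr  M[L1]=10
step 13: P1: store L2 := 4  ⟶  IMI  (L2)  txn=BusUpgr  M[L2]=50
step 14: P2: load  L1  ⟶  IOS  (L1)  txn=BusRd  M[L1]=10
step 15: P2: store L2 := 40  ⟶  IIM  (L2)  txn=BusRdX+Flush  M[L2]=4
step 16: P2: store L0 := 70  ⟶  IIM  (L0)  txn=BusRdX+Flush  M[L0]=61
step 17: P1: load  L2  ⟶  ISO  (L2)  txn=BusRd  M[L2]=4
step 18: P1: load  L2  ⟶  ISO  (L2)  txn=∅  M[L2]=4
step 19: P0: store L0 := 87  ⟶  MII  (L0)  txn=BusRdX+Flush  M[L0]=70
step 20: P2: load  L2  ⟶  ISO  (L2)  txn=∅  M[L2]=4
step 21: P2: load  L2  ⟶  ISO  (L2)  txn=∅  M[L2]=4
step 22: P2: store L2 := 52  ⟶  IIM  (L2)  txn=BusUpgr  M[L2]=4
step 23: P1: store L2 := 77  ⟶  IMI  (L2)  txn=BusRdX+Flush  M[L2]=52
step 24: P0: store L0 := 18  ⟶  MII  (L0)  txn=∅  M[L0]=70
step 25: P1: load  L0  ⟶  OSI  (L0)  txn=BusRd  M[L0]=70
step 26: P0: load  L1  ⟶  SOS  (L1)  txn=BusRd  M[L1]=10
step 27: P1: load  L2  ⟶  IMI  (L2)  txn=∅  M[L2]=52
step 28: P0: store L0 := 84  ⟶  MII  (L0)  txn=BusUpgr  M[L0]=70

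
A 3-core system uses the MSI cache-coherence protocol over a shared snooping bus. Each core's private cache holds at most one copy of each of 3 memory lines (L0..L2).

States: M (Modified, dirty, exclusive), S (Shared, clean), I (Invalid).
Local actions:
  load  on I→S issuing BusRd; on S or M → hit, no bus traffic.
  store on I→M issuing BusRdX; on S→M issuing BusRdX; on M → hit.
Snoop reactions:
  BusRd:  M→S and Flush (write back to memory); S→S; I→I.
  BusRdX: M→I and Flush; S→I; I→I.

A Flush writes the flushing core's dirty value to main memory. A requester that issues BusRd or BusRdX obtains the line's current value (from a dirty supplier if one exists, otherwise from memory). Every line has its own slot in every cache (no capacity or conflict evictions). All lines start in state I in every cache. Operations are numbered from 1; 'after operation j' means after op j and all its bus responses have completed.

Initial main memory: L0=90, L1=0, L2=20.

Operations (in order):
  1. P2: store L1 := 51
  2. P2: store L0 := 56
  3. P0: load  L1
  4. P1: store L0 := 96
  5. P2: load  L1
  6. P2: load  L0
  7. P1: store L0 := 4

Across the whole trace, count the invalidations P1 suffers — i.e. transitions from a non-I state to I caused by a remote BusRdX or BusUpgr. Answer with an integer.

invalidations = 0

[1] P2: store L1 := 51 | P0:I, P1:I, P2:M(51) | bus: BusRdX
[2] P2: store L0 := 56 | P0:I, P1:I, P2:M(56) | bus: BusRdX
[3] P0: load  L1 | P0:S(51), P1:I, P2:S(51) | bus: BusRd,Flush
[4] P1: store L0 := 96 | P0:I, P1:M(96), P2:I | bus: BusRdX,Flush
[5] P2: load  L1 | P0:S(51), P1:I, P2:S(51) | bus: none
[6] P2: load  L0 | P0:I, P1:S(96), P2:S(96) | bus: BusRd,Flush
[7] P1: store L0 := 4 | P0:I, P1:M(4), P2:I | bus: BusRdX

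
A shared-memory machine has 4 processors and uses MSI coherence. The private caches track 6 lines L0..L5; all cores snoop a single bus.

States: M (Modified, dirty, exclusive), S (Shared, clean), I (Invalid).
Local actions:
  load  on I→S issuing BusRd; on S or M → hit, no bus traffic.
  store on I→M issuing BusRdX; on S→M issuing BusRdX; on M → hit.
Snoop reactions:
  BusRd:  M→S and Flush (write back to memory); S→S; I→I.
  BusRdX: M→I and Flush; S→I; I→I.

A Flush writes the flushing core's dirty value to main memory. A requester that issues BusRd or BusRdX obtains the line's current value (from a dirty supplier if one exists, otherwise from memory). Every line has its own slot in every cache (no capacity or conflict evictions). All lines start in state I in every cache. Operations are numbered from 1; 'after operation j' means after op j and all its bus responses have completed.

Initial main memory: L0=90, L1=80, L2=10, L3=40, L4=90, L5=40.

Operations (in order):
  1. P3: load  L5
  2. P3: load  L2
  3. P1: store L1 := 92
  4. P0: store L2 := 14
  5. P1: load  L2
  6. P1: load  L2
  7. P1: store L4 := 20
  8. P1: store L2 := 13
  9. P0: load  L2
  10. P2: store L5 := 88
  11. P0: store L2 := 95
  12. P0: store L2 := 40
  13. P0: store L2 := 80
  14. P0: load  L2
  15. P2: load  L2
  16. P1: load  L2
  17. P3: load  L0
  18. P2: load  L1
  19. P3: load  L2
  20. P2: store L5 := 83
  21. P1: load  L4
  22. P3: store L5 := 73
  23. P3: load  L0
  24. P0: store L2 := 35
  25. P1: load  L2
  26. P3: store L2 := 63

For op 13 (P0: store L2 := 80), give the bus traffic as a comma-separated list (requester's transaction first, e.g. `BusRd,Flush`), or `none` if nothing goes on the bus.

bus = none

step 1: P3: load  L5  ⟶  IIIS  (L5)  txn=BusRd  M[L5]=40
step 2: P3: load  L2  ⟶  IIIS  (L2)  txn=BusRd  M[L2]=10
step 3: P1: store L1 := 92  ⟶  IMII  (L1)  txn=BusRdX  M[L1]=80
step 4: P0: store L2 := 14  ⟶  MIII  (L2)  txn=BusRdX  M[L2]=10
step 5: P1: load  L2  ⟶  SSII  (L2)  txn=BusRd+Flush  M[L2]=14
step 6: P1: load  L2  ⟶  SSII  (L2)  txn=∅  M[L2]=14
step 7: P1: store L4 := 20  ⟶  IMII  (L4)  txn=BusRdX  M[L4]=90
step 8: P1: store L2 := 13  ⟶  IMII  (L2)  txn=BusRdX  M[L2]=14
step 9: P0: load  L2  ⟶  SSII  (L2)  txn=BusRd+Flush  M[L2]=13
step 10: P2: store L5 := 88  ⟶  IIMI  (L5)  txn=BusRdX  M[L5]=40
step 11: P0: store L2 := 95  ⟶  MIII  (L2)  txn=BusRdX  M[L2]=13
step 12: P0: store L2 := 40  ⟶  MIII  (L2)  txn=∅  M[L2]=13
step 13: P0: store L2 := 80  ⟶  MIII  (L2)  txn=∅  M[L2]=13
step 14: P0: load  L2  ⟶  MIII  (L2)  txn=∅  M[L2]=13
step 15: P2: load  L2  ⟶  SISI  (L2)  txn=BusRd+Flush  M[L2]=80
step 16: P1: load  L2  ⟶  SSSI  (L2)  txn=BusRd  M[L2]=80
step 17: P3: load  L0  ⟶  IIIS  (L0)  txn=BusRd  M[L0]=90
step 18: P2: load  L1  ⟶  ISSI  (L1)  txn=BusRd+Flush  M[L1]=92
step 19: P3: load  L2  ⟶  SSSS  (L2)  txn=BusRd  M[L2]=80
step 20: P2: store L5 := 83  ⟶  IIMI  (L5)  txn=∅  M[L5]=40
step 21: P1: load  L4  ⟶  IMII  (L4)  txn=∅  M[L4]=90
step 22: P3: store L5 := 73  ⟶  IIIM  (L5)  txn=BusRdX+Flush  M[L5]=83
step 23: P3: load  L0  ⟶  IIIS  (L0)  txn=∅  M[L0]=90
step 24: P0: store L2 := 35  ⟶  MIII  (L2)  txn=BusRdX  M[L2]=80
step 25: P1: load  L2  ⟶  SSII  (L2)  txn=BusRd+Flush  M[L2]=35
step 26: P3: store L2 := 63  ⟶  IIIM  (L2)  txn=BusRdX  M[L2]=35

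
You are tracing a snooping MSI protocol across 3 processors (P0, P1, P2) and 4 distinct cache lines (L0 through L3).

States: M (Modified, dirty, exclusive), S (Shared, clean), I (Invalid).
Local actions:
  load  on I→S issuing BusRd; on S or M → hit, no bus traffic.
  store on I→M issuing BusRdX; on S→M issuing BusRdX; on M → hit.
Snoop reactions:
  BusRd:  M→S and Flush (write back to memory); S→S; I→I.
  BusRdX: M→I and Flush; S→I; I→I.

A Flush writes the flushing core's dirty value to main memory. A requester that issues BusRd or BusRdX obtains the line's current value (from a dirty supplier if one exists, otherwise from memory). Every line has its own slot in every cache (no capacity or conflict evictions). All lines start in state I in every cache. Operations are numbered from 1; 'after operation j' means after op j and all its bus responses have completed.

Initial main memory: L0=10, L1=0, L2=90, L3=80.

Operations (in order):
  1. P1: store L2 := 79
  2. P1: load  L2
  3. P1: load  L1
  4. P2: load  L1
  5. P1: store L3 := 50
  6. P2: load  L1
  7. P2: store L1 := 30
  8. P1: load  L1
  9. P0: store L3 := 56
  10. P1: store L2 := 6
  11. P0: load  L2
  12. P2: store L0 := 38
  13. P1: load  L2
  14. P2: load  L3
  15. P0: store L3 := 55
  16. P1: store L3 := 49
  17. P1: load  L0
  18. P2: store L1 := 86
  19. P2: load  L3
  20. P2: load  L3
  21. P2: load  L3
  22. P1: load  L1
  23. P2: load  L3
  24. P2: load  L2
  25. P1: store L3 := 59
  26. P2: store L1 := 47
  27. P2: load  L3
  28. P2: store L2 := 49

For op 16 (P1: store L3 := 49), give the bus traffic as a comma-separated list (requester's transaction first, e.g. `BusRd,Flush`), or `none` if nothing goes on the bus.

bus = BusRdX,Flush

step 1: P1: store L2 := 79  ⟶  IMI  (L2)  txn=BusRdX  M[L2]=90
step 2: P1: load  L2  ⟶  IMI  (L2)  txn=∅  M[L2]=90
step 3: P1: load  L1  ⟶  ISI  (L1)  txn=BusRd  M[L1]=0
step 4: P2: load  L1  ⟶  ISS  (L1)  txn=BusRd  M[L1]=0
step 5: P1: store L3 := 50  ⟶  IMI  (L3)  txn=BusRdX  M[L3]=80
step 6: P2: load  L1  ⟶  ISS  (L1)  txn=∅  M[L1]=0
step 7: P2: store L1 := 30  ⟶  IIM  (L1)  txn=BusRdX  M[L1]=0
step 8: P1: load  L1  ⟶  ISS  (L1)  txn=BusRd+Flush  M[L1]=30
step 9: P0: store L3 := 56  ⟶  MII  (L3)  txn=BusRdX+Flush  M[L3]=50
step 10: P1: store L2 := 6  ⟶  IMI  (L2)  txn=∅  M[L2]=90
step 11: P0: load  L2  ⟶  SSI  (L2)  txn=BusRd+Flush  M[L2]=6
step 12: P2: store L0 := 38  ⟶  IIM  (L0)  txn=BusRdX  M[L0]=10
step 13: P1: load  L2  ⟶  SSI  (L2)  txn=∅  M[L2]=6
step 14: P2: load  L3  ⟶  SIS  (L3)  txn=BusRd+Flush  M[L3]=56
step 15: P0: store L3 := 55  ⟶  MII  (L3)  txn=BusRdX  M[L3]=56
step 16: P1: store L3 := 49  ⟶  IMI  (L3)  txn=BusRdX+Flush  M[L3]=55
step 17: P1: load  L0  ⟶  ISS  (L0)  txn=BusRd+Flush  M[L0]=38
step 18: P2: store L1 := 86  ⟶  IIM  (L1)  txn=BusRdX  M[L1]=30
step 19: P2: load  L3  ⟶  ISS  (L3)  txn=BusRd+Flush  M[L3]=49
step 20: P2: load  L3  ⟶  ISS  (L3)  txn=∅  M[L3]=49
step 21: P2: load  L3  ⟶  ISS  (L3)  txn=∅  M[L3]=49
step 22: P1: load  L1  ⟶  ISS  (L1)  txn=BusRd+Flush  M[L1]=86
step 23: P2: load  L3  ⟶  ISS  (L3)  txn=∅  M[L3]=49
step 24: P2: load  L2  ⟶  SSS  (L2)  txn=BusRd  M[L2]=6
step 25: P1: store L3 := 59  ⟶  IMI  (L3)  txn=BusRdX  M[L3]=49
step 26: P2: store L1 := 47  ⟶  IIM  (L1)  txn=BusRdX  M[L1]=86
step 27: P2: load  L3  ⟶  ISS  (L3)  txn=BusRd+Flush  M[L3]=59
step 28: P2: store L2 := 49  ⟶  IIM  (L2)  txn=BusRdX  M[L2]=6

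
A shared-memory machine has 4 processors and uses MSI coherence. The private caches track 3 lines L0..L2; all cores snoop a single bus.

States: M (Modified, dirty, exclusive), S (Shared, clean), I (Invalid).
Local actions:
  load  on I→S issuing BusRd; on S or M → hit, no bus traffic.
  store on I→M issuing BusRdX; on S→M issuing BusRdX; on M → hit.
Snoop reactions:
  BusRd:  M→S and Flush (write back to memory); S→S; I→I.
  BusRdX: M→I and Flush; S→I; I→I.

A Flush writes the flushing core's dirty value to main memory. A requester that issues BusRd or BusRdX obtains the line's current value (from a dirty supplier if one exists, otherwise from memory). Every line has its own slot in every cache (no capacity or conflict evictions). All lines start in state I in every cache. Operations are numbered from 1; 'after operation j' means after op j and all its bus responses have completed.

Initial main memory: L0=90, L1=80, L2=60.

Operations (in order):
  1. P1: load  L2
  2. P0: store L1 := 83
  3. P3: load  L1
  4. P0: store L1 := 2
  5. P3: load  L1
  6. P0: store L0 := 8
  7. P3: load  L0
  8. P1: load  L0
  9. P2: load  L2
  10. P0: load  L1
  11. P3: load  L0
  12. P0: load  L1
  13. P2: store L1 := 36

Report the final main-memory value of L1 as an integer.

memory[L1] = 2

[1] P1: load  L2 | P0:I, P1:S(60), P2:I, P3:I | bus: BusRd
[2] P0: store L1 := 83 | P0:M(83), P1:I, P2:I, P3:I | bus: BusRdX
[3] P3: load  L1 | P0:S(83), P1:I, P2:I, P3:S(83) | bus: BusRd,Flush
[4] P0: store L1 := 2 | P0:M(2), P1:I, P2:I, P3:I | bus: BusRdX
[5] P3: load  L1 | P0:S(2), P1:I, P2:I, P3:S(2) | bus: BusRd,Flush
[6] P0: store L0 := 8 | P0:M(8), P1:I, P2:I, P3:I | bus: BusRdX
[7] P3: load  L0 | P0:S(8), P1:I, P2:I, P3:S(8) | bus: BusRd,Flush
[8] P1: load  L0 | P0:S(8), P1:S(8), P2:I, P3:S(8) | bus: BusRd
[9] P2: load  L2 | P0:I, P1:S(60), P2:S(60), P3:I | bus: BusRd
[10] P0: load  L1 | P0:S(2), P1:I, P2:I, P3:S(2) | bus: none
[11] P3: load  L0 | P0:S(8), P1:S(8), P2:I, P3:S(8) | bus: none
[12] P0: load  L1 | P0:S(2), P1:I, P2:I, P3:S(2) | bus: none
[13] P2: store L1 := 36 | P0:I, P1:I, P2:M(36), P3:I | bus: BusRdX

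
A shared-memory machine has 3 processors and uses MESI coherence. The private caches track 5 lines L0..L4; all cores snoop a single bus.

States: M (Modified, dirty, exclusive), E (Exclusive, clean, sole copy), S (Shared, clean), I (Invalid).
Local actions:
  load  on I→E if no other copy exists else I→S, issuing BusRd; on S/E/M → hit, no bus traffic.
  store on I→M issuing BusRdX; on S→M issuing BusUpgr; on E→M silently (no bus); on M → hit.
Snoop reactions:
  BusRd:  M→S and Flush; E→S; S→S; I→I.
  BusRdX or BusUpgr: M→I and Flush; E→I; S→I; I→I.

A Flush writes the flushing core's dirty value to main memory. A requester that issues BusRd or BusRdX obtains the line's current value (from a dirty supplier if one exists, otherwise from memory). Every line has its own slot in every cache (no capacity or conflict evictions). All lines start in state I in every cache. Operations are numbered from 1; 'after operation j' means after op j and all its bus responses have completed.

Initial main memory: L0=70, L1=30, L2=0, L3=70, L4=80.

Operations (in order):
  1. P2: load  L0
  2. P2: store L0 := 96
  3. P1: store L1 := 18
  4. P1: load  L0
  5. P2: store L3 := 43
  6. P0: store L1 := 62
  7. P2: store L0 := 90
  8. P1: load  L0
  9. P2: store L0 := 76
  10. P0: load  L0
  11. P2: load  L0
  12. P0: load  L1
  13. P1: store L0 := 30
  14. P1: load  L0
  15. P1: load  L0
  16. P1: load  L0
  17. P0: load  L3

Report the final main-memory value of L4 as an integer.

1. P2: load  L0  bus=[BusRd]  L0: P0=I P1=I P2=E  mem[L0]=70
2. P2: store L0 := 96  bus=[-]  L0: P0=I P1=I P2=M  mem[L0]=70
3. P1: store L1 := 18  bus=[BusRdX]  L1: P0=I P1=M P2=I  mem[L1]=30
4. P1: load  L0  bus=[BusRd,Flush]  L0: P0=I P1=S P2=S  mem[L0]=96
5. P2: store L3 := 43  bus=[BusRdX]  L3: P0=I P1=I P2=M  mem[L3]=70
6. P0: store L1 := 62  bus=[BusRdX,Flush]  L1: P0=M P1=I P2=I  mem[L1]=18
7. P2: store L0 := 90  bus=[BusUpgr]  L0: P0=I P1=I P2=M  mem[L0]=96
8. P1: load  L0  bus=[BusRd,Flush]  L0: P0=I P1=S P2=S  mem[L0]=90
9. P2: store L0 := 76  bus=[BusUpgr]  L0: P0=I P1=I P2=M  mem[L0]=90
10. P0: load  L0  bus=[BusRd,Flush]  L0: P0=S P1=I P2=S  mem[L0]=76
11. P2: load  L0  bus=[-]  L0: P0=S P1=I P2=S  mem[L0]=76
12. P0: load  L1  bus=[-]  L1: P0=M P1=I P2=I  mem[L1]=18
13. P1: store L0 := 30  bus=[BusRdX]  L0: P0=I P1=M P2=I  mem[L0]=76
14. P1: load  L0  bus=[-]  L0: P0=I P1=M P2=I  mem[L0]=76
15. P1: load  L0  bus=[-]  L0: P0=I P1=M P2=I  mem[L0]=76
16. P1: load  L0  bus=[-]  L0: P0=I P1=M P2=I  mem[L0]=76
17. P0: load  L3  bus=[BusRd,Flush]  L3: P0=S P1=I P2=S  mem[L3]=43

memory[L4] = 80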